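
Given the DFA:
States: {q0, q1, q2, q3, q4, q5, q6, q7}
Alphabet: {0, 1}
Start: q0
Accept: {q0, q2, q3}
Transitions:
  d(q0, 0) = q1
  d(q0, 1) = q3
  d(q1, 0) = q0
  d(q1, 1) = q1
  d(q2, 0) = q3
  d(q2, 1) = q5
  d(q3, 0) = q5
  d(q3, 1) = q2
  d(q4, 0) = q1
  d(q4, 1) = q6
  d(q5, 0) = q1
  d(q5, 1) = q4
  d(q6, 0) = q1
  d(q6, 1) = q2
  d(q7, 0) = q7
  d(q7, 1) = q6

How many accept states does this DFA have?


Accept states listed: {q0, q2, q3}
Counting: q0(1) q2(2) q3(3)

3


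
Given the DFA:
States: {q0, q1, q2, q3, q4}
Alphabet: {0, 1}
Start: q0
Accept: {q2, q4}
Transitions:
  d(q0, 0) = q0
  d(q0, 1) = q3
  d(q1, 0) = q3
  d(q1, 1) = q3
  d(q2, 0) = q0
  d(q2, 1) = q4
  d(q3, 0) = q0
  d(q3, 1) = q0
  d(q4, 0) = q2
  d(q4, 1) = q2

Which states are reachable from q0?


BFS from q0:
  layer 0: {q0}
  layer 1: {q3}

{q0, q3}


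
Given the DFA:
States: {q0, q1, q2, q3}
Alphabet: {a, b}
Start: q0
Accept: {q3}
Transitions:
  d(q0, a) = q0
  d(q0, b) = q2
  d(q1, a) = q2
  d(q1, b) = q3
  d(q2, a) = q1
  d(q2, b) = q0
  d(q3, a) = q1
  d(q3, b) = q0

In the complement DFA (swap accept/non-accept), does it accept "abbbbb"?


Trace: q0 -> q0 -> q2 -> q0 -> q2 -> q0 -> q2
Final: q2
Original accept: {q3}
Complement: q2 is not in original accept

Yes, complement accepts (original rejects)


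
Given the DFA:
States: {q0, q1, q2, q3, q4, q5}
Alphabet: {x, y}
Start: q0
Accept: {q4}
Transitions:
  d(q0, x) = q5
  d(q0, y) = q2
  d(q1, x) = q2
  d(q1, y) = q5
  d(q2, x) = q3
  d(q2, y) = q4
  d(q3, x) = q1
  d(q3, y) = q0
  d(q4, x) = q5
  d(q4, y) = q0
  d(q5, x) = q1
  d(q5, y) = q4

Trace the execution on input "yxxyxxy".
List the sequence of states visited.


Input: yxxyxxy
d(q0, y) = q2
d(q2, x) = q3
d(q3, x) = q1
d(q1, y) = q5
d(q5, x) = q1
d(q1, x) = q2
d(q2, y) = q4


q0 -> q2 -> q3 -> q1 -> q5 -> q1 -> q2 -> q4


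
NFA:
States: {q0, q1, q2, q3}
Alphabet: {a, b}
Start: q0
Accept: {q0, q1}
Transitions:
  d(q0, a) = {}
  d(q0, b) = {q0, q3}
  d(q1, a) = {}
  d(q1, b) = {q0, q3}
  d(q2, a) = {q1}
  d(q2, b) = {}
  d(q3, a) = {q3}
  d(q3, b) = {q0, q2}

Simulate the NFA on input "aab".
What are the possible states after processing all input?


Start: {q0}
  --a--> {}
  --a--> {}
  --b--> {}

{} (empty set, no valid transitions)


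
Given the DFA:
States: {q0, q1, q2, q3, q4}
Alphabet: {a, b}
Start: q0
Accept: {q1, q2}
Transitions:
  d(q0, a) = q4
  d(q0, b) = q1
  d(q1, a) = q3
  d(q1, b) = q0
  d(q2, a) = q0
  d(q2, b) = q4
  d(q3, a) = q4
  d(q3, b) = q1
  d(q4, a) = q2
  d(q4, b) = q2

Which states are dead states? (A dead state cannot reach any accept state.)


Forward reachability from each state:
  q0 -> reaches accept state q1 (live)
  q1 -> reaches accept state q1 (live)
  q2 -> reaches accept state q1 (live)
  q3 -> reaches accept state q1 (live)
  q4 -> reaches accept state q1 (live)

None (all states can reach an accept state)


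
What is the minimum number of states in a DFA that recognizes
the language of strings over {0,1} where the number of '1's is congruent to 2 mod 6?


States track (count of '1') mod 6.
Need 6 states: one per remainder 0..5; accept = remainder 2.

6


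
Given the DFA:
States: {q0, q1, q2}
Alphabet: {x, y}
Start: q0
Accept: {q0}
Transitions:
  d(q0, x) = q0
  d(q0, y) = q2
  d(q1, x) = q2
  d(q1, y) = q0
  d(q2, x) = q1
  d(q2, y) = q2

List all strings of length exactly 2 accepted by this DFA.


All strings of length 2: 4 total
Accepted: 1

"xx"


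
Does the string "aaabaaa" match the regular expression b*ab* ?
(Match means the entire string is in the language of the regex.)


|string| = 7; first = 'a'; last = 'a'

No, "aaabaaa" does not match b*ab*


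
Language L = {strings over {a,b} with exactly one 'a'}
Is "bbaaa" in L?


count('a') = 3

No, "bbaaa" is not in L


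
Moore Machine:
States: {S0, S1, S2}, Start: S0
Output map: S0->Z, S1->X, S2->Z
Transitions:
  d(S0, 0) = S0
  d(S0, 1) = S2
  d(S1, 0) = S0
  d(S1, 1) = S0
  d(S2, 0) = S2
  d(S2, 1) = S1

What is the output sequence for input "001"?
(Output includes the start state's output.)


Start: S0 (output Z)
  --0--> S0 (output Z)
  --0--> S0 (output Z)
  --1--> S2 (output Z)

"ZZZZ"


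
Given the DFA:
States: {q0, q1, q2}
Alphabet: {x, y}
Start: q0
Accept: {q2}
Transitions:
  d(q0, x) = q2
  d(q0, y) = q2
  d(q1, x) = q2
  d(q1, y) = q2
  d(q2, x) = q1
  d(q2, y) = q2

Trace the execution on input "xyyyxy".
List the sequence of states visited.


Input: xyyyxy
d(q0, x) = q2
d(q2, y) = q2
d(q2, y) = q2
d(q2, y) = q2
d(q2, x) = q1
d(q1, y) = q2


q0 -> q2 -> q2 -> q2 -> q2 -> q1 -> q2


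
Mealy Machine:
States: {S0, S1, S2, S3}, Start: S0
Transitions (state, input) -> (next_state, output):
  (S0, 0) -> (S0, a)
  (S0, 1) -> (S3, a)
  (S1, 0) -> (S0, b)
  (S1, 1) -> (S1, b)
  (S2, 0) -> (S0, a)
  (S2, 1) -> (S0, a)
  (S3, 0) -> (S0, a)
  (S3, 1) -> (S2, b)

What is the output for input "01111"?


Step-by-step:
  (S0, 0) -> (S0, a)
  (S0, 1) -> (S3, a)
  (S3, 1) -> (S2, b)
  (S2, 1) -> (S0, a)
  (S0, 1) -> (S3, a)

"aabaa"


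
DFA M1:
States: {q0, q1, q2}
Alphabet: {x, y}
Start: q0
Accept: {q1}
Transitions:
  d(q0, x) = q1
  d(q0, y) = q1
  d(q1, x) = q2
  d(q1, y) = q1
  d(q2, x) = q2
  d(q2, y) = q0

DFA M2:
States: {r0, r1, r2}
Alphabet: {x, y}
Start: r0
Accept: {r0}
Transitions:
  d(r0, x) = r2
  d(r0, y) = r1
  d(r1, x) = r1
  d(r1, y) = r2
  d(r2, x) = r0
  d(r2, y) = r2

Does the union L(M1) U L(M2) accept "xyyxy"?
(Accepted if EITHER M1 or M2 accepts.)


M1: final=q0 accepted=False
M2: final=r1 accepted=False

No, union rejects (neither accepts)


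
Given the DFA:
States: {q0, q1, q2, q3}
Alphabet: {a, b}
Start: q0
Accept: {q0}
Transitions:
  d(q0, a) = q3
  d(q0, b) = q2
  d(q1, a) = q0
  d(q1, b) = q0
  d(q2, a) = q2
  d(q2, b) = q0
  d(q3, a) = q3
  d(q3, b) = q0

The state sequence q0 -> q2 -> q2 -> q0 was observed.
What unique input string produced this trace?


Trace back each transition to find the symbol:
  q0 --[b]--> q2
  q2 --[a]--> q2
  q2 --[b]--> q0

"bab"


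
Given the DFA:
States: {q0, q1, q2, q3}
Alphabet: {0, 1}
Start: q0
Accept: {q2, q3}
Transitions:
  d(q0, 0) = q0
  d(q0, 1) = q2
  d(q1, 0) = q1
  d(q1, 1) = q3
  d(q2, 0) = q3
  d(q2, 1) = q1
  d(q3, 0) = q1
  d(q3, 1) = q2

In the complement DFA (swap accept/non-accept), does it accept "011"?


Trace: q0 -> q0 -> q2 -> q1
Final: q1
Original accept: {q2, q3}
Complement: q1 is not in original accept

Yes, complement accepts (original rejects)


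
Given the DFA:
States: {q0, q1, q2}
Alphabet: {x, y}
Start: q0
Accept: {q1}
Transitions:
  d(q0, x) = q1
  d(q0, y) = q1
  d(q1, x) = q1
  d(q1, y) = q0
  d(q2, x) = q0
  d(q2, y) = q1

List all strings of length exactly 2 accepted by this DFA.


All strings of length 2: 4 total
Accepted: 2

"xx", "yx"


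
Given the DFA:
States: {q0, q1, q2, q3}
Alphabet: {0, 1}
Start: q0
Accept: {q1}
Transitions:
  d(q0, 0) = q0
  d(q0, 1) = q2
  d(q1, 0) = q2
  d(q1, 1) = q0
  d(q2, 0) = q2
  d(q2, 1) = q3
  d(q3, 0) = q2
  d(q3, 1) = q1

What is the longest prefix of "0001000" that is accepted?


Run the DFA, marking each prefix where the state is accepting:
  "" -> q0 [reject]
  "0" -> q0 [reject]
  "00" -> q0 [reject]
  "000" -> q0 [reject]
  "0001" -> q2 [reject]
  "00010" -> q2 [reject]
  "000100" -> q2 [reject]
  "0001000" -> q2 [reject]

No prefix is accepted


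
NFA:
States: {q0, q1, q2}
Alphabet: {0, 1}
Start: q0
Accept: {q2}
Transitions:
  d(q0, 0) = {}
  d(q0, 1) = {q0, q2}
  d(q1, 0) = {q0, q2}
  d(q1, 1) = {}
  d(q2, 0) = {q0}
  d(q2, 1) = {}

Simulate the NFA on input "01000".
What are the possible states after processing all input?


Start: {q0}
  --0--> {}
  --1--> {}
  --0--> {}
  --0--> {}
  --0--> {}

{} (empty set, no valid transitions)


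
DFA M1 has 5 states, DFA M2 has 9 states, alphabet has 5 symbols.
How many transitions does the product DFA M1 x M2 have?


Product DFA has 5 * 9 = 45 states.
Each has 5 transitions: 45 * 5 = 225

225


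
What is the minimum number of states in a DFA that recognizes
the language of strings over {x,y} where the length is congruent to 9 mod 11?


States track (length) mod 11.
Need 11 states: one per remainder 0..10; accept = remainder 9.

11


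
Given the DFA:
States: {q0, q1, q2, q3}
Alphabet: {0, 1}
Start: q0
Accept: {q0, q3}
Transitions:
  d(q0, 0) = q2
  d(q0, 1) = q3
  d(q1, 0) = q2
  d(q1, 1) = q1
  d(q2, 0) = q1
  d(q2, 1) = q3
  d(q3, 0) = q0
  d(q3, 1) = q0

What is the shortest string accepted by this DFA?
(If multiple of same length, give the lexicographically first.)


BFS by string length (lex-first path to each state shown):
  len 0: q0<-""
Found accept state at length 0.

"" (empty string)


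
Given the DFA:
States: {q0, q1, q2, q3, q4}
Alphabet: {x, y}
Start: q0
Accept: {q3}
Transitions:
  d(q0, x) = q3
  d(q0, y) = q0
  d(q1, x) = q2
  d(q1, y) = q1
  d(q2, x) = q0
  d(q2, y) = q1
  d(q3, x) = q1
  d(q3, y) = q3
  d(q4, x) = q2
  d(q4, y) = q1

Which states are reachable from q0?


BFS from q0:
  layer 0: {q0}
  layer 1: {q3}
  layer 2: {q1}
  layer 3: {q2}

{q0, q1, q2, q3}


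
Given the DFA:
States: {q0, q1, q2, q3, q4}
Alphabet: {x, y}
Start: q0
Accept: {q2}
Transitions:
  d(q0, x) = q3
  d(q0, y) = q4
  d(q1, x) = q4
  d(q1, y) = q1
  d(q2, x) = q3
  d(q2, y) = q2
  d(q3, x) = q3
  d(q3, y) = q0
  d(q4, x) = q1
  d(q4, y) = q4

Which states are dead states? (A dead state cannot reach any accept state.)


Forward reachability from each state:
  q0 -> reaches {q0, q1, q3, q4}, no accept state (dead)
  q1 -> reaches {q1, q4}, no accept state (dead)
  q2 -> reaches accept state q2 (live)
  q3 -> reaches {q0, q1, q3, q4}, no accept state (dead)
  q4 -> reaches {q1, q4}, no accept state (dead)

{q0, q1, q3, q4}


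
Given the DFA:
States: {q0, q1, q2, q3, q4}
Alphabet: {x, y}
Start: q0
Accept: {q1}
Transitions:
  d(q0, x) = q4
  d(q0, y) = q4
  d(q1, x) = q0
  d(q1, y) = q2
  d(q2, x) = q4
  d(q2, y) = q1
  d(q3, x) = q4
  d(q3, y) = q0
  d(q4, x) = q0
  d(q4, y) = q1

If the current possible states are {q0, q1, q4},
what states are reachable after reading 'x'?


Apply transition on 'x' from each current state:
  d(q0, x) = q4
  d(q1, x) = q0
  d(q4, x) = q0

{q0, q4}


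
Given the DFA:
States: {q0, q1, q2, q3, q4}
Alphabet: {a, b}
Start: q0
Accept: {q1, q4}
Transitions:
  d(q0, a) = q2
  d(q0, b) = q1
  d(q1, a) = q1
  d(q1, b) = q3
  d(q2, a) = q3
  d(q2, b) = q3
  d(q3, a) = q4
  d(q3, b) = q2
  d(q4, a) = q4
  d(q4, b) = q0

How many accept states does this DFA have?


Accept states listed: {q1, q4}
Counting: q1(1) q4(2)

2


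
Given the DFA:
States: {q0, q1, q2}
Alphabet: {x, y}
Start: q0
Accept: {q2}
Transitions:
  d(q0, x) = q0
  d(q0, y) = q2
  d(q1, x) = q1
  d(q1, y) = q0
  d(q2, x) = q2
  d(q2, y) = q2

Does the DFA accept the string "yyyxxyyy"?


Trace: q0 -> q2 -> q2 -> q2 -> q2 -> q2 -> q2 -> q2 -> q2
Final state: q2
Accept states: {q2}

Yes, accepted (final state q2 is an accept state)


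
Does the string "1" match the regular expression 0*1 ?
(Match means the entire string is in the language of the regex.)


|string| = 1; first = '1'; last = '1'

Yes, "1" matches 0*1


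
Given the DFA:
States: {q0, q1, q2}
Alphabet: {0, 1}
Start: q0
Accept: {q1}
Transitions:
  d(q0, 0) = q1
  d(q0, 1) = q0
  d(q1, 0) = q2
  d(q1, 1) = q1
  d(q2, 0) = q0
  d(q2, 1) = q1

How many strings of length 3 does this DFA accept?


Enumerating all length-3 strings:
  "000" -> q0 [reject]
  "001" -> q1 [accept]
  "010" -> q2 [reject]
  "011" -> q1 [accept]
  "100" -> q2 [reject]
  "101" -> q1 [accept]
  "110" -> q1 [accept]
  "111" -> q0 [reject]

4 out of 8


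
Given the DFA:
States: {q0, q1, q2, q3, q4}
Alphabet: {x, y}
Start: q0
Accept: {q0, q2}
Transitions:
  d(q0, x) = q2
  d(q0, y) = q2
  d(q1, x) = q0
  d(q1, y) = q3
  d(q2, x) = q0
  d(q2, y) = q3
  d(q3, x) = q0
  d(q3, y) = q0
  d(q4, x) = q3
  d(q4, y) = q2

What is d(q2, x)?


Looking up transition d(q2, x)

q0


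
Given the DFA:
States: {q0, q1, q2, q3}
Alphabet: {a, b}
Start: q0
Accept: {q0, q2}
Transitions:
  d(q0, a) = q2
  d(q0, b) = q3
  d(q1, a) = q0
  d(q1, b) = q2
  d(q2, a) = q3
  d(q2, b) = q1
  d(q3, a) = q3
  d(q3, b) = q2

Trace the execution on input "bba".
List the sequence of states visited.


Input: bba
d(q0, b) = q3
d(q3, b) = q2
d(q2, a) = q3


q0 -> q3 -> q2 -> q3


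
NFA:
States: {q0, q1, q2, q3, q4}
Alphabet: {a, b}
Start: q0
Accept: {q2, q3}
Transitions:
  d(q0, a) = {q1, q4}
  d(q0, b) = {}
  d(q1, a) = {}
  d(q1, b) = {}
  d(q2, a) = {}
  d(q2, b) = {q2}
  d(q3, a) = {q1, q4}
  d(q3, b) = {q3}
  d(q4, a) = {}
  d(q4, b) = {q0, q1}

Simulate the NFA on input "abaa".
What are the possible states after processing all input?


Start: {q0}
  --a--> {q1, q4}
  --b--> {q0, q1}
  --a--> {q1, q4}
  --a--> {}

{} (empty set, no valid transitions)


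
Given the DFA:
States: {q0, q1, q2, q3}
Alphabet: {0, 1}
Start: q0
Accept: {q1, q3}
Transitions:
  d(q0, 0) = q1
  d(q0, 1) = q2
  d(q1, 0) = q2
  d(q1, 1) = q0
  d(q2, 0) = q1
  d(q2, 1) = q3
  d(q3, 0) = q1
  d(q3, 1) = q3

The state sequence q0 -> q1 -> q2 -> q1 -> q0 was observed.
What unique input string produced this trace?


Trace back each transition to find the symbol:
  q0 --[0]--> q1
  q1 --[0]--> q2
  q2 --[0]--> q1
  q1 --[1]--> q0

"0001"


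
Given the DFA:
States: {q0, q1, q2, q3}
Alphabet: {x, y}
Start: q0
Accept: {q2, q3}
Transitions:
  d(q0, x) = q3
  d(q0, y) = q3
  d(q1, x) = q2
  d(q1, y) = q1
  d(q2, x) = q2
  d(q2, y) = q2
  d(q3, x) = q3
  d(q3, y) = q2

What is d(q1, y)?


Looking up transition d(q1, y)

q1


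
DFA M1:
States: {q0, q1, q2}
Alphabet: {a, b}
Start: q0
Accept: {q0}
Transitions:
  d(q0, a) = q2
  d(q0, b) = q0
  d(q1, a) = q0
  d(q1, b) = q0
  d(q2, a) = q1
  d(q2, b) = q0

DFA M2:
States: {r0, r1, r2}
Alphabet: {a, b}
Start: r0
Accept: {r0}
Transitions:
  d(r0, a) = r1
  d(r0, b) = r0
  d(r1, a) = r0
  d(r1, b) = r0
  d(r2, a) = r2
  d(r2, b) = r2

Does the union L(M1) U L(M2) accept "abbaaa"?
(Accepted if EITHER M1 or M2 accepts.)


M1: final=q0 accepted=True
M2: final=r1 accepted=False

Yes, union accepts


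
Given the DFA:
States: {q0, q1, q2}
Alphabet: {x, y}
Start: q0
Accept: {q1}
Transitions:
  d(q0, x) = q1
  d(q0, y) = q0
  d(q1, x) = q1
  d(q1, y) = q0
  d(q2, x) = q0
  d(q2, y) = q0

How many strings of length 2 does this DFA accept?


Enumerating all length-2 strings:
  "xx" -> q1 [accept]
  "xy" -> q0 [reject]
  "yx" -> q1 [accept]
  "yy" -> q0 [reject]

2 out of 4


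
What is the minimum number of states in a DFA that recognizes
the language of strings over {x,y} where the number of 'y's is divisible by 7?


States track (count of 'y') mod 7.
Need 7 states: one per remainder 0..6; accept = remainder 0.

7


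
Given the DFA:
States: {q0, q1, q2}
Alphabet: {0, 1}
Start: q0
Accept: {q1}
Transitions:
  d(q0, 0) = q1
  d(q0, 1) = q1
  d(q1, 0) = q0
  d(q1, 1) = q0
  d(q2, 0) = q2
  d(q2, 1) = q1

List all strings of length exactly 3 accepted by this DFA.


All strings of length 3: 8 total
Accepted: 8

"000", "001", "010", "011", "100", "101", "110", "111"


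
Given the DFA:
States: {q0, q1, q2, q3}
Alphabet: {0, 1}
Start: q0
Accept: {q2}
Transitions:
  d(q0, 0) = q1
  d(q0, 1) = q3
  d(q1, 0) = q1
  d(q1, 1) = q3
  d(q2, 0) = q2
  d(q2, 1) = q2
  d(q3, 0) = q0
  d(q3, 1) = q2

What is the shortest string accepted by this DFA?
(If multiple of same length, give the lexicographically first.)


BFS by string length (lex-first path to each state shown):
  len 0: q0<-""
  len 1: q1<-"0", q3<-"1"
  len 2: q0<-"10", q1<-"00", q2<-"11", q3<-"01"
Found accept state at length 2.

"11"


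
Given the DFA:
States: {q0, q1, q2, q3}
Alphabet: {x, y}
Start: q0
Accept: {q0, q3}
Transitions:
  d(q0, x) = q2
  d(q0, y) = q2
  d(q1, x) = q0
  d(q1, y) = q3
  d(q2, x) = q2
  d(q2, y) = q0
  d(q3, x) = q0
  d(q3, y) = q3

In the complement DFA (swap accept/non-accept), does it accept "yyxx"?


Trace: q0 -> q2 -> q0 -> q2 -> q2
Final: q2
Original accept: {q0, q3}
Complement: q2 is not in original accept

Yes, complement accepts (original rejects)


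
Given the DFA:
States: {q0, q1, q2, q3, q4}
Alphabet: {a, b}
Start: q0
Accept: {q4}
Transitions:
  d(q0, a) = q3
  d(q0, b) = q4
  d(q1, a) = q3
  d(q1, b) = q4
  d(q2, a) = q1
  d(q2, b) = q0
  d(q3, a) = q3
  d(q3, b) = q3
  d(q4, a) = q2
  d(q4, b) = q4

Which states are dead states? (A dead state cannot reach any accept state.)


Forward reachability from each state:
  q0 -> reaches accept state q4 (live)
  q1 -> reaches accept state q4 (live)
  q2 -> reaches accept state q4 (live)
  q3 -> reaches {q3}, no accept state (dead)
  q4 -> reaches accept state q4 (live)

{q3}


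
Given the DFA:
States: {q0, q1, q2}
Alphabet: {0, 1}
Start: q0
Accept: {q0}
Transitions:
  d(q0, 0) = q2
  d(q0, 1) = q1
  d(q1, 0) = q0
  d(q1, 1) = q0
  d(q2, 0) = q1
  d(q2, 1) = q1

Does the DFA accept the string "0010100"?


Trace: q0 -> q2 -> q1 -> q0 -> q2 -> q1 -> q0 -> q2
Final state: q2
Accept states: {q0}

No, rejected (final state q2 is not an accept state)


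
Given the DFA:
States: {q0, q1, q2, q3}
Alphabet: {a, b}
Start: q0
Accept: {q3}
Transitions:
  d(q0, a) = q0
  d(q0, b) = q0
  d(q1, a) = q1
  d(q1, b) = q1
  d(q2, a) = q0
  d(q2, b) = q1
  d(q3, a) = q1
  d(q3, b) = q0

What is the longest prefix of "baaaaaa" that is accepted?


Run the DFA, marking each prefix where the state is accepting:
  "" -> q0 [reject]
  "b" -> q0 [reject]
  "ba" -> q0 [reject]
  "baa" -> q0 [reject]
  "baaa" -> q0 [reject]
  "baaaa" -> q0 [reject]
  "baaaaa" -> q0 [reject]
  "baaaaaa" -> q0 [reject]

No prefix is accepted


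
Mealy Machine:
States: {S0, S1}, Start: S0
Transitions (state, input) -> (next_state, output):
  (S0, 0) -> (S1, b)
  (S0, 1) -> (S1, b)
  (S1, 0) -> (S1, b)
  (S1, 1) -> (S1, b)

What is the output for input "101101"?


Step-by-step:
  (S0, 1) -> (S1, b)
  (S1, 0) -> (S1, b)
  (S1, 1) -> (S1, b)
  (S1, 1) -> (S1, b)
  (S1, 0) -> (S1, b)
  (S1, 1) -> (S1, b)

"bbbbbb"


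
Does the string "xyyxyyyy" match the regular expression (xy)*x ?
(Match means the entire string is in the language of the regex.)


|string| = 8; first = 'x'; last = 'y'

No, "xyyxyyyy" does not match (xy)*x


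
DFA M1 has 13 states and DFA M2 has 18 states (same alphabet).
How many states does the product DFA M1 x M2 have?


Product construction pairs every M1 state with every M2 state.
13 * 18 = 234

234


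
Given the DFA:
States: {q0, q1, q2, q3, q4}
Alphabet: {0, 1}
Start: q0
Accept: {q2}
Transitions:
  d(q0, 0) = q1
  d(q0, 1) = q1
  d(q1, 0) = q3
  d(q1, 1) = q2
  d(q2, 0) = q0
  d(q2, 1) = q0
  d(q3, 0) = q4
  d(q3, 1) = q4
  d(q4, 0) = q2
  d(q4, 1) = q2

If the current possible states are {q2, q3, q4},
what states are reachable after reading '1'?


Apply transition on '1' from each current state:
  d(q2, 1) = q0
  d(q3, 1) = q4
  d(q4, 1) = q2

{q0, q2, q4}


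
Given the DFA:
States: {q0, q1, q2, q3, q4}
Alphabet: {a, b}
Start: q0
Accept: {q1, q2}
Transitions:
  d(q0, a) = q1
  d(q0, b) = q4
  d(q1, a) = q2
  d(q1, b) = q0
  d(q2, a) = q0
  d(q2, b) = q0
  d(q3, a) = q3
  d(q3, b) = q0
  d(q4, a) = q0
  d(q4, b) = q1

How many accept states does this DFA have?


Accept states listed: {q1, q2}
Counting: q1(1) q2(2)

2


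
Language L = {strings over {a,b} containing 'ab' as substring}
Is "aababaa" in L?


'ab' occurs at index 1

Yes, "aababaa" is in L


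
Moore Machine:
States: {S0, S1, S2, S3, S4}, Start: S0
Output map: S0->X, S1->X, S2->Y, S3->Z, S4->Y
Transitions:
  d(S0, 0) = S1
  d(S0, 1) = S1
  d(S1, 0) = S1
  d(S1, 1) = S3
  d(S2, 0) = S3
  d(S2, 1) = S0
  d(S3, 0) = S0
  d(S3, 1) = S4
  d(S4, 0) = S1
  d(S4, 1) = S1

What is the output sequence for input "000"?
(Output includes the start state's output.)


Start: S0 (output X)
  --0--> S1 (output X)
  --0--> S1 (output X)
  --0--> S1 (output X)

"XXXX"


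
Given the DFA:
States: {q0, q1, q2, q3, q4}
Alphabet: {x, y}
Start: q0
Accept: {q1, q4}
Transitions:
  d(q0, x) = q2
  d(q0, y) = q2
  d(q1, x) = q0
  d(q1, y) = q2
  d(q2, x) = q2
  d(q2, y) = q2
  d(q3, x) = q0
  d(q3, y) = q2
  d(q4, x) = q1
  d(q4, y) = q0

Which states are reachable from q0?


BFS from q0:
  layer 0: {q0}
  layer 1: {q2}

{q0, q2}


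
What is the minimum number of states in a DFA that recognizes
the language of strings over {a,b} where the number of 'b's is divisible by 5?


States track (count of 'b') mod 5.
Need 5 states: one per remainder 0..4; accept = remainder 0.

5


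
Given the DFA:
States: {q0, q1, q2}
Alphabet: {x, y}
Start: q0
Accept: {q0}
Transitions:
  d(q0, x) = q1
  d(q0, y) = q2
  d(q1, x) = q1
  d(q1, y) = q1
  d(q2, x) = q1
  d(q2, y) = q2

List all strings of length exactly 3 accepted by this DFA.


All strings of length 3: 8 total
Accepted: 0

None


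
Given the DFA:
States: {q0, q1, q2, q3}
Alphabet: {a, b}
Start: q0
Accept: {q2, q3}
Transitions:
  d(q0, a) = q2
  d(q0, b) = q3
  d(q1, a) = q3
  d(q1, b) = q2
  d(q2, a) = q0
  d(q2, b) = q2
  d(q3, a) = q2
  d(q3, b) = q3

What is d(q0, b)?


Looking up transition d(q0, b)

q3


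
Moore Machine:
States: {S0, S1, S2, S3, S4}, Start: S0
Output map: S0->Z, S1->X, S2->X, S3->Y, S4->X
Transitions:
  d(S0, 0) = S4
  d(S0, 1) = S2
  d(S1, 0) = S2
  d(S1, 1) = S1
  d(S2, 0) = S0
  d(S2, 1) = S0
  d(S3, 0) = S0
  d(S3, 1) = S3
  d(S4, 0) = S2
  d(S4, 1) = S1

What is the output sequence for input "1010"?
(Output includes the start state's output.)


Start: S0 (output Z)
  --1--> S2 (output X)
  --0--> S0 (output Z)
  --1--> S2 (output X)
  --0--> S0 (output Z)

"ZXZXZ"


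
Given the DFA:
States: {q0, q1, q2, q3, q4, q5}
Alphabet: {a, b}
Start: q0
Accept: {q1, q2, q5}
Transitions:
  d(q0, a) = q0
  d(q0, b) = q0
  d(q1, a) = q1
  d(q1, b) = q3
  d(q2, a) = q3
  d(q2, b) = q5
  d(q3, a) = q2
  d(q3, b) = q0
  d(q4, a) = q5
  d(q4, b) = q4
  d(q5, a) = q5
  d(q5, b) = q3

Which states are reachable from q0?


BFS from q0:
  layer 0: {q0}

{q0}


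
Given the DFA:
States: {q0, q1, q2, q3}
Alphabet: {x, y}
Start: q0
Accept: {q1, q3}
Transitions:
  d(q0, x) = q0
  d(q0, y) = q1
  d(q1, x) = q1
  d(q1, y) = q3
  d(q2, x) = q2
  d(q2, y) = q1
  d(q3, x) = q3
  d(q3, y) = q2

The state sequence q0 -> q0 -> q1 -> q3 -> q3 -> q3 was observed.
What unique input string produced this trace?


Trace back each transition to find the symbol:
  q0 --[x]--> q0
  q0 --[y]--> q1
  q1 --[y]--> q3
  q3 --[x]--> q3
  q3 --[x]--> q3

"xyyxx"


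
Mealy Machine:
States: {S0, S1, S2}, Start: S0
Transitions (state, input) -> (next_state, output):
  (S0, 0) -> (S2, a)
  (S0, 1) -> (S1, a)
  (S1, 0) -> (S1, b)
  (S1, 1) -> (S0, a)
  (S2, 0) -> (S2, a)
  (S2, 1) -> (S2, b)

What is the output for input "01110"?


Step-by-step:
  (S0, 0) -> (S2, a)
  (S2, 1) -> (S2, b)
  (S2, 1) -> (S2, b)
  (S2, 1) -> (S2, b)
  (S2, 0) -> (S2, a)

"abbba"


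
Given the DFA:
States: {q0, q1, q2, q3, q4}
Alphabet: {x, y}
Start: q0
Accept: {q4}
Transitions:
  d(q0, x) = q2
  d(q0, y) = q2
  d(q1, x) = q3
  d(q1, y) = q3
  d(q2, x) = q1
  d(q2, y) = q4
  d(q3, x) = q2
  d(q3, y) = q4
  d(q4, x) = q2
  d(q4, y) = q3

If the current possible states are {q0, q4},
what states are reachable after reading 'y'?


Apply transition on 'y' from each current state:
  d(q0, y) = q2
  d(q4, y) = q3

{q2, q3}


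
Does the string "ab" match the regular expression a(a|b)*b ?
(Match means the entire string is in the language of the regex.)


|string| = 2; first = 'a'; last = 'b'

Yes, "ab" matches a(a|b)*b


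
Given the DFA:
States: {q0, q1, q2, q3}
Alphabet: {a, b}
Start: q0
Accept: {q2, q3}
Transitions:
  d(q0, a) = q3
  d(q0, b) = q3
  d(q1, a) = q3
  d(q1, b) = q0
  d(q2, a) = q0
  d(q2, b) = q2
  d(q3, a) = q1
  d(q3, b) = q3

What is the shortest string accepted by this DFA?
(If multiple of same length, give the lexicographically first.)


BFS by string length (lex-first path to each state shown):
  len 0: q0<-""
  len 1: q3<-"a"
Found accept state at length 1.

"a"


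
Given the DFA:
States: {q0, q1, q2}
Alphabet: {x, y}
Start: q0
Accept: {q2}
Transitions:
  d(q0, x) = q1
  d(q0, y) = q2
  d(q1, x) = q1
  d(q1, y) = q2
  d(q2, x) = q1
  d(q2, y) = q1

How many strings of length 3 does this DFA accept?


Enumerating all length-3 strings:
  "xxx" -> q1 [reject]
  "xxy" -> q2 [accept]
  "xyx" -> q1 [reject]
  "xyy" -> q1 [reject]
  "yxx" -> q1 [reject]
  "yxy" -> q2 [accept]
  "yyx" -> q1 [reject]
  "yyy" -> q2 [accept]

3 out of 8


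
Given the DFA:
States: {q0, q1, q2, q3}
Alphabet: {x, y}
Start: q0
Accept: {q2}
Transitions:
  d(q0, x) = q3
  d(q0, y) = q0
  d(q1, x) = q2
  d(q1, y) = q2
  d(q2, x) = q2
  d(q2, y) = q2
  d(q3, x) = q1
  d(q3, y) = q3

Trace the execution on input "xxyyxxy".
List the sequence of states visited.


Input: xxyyxxy
d(q0, x) = q3
d(q3, x) = q1
d(q1, y) = q2
d(q2, y) = q2
d(q2, x) = q2
d(q2, x) = q2
d(q2, y) = q2


q0 -> q3 -> q1 -> q2 -> q2 -> q2 -> q2 -> q2


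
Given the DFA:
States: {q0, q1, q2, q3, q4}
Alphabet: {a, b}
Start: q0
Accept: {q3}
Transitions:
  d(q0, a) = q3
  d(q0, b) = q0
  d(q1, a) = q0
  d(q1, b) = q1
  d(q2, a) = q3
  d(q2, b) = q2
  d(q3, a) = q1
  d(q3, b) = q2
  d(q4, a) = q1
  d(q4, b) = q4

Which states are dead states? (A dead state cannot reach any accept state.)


Forward reachability from each state:
  q0 -> reaches accept state q3 (live)
  q1 -> reaches accept state q3 (live)
  q2 -> reaches accept state q3 (live)
  q3 -> reaches accept state q3 (live)
  q4 -> reaches accept state q3 (live)

None (all states can reach an accept state)


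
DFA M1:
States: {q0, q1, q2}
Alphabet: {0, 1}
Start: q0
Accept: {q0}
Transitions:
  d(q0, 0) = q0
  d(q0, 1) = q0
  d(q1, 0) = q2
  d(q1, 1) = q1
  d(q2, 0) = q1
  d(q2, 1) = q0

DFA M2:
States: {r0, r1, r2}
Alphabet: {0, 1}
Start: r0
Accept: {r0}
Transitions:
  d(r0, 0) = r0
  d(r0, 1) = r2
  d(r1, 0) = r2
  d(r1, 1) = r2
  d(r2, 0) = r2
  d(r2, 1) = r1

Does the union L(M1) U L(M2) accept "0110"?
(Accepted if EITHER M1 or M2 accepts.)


M1: final=q0 accepted=True
M2: final=r2 accepted=False

Yes, union accepts


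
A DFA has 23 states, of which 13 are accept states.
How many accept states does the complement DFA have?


Complement swaps accept and non-accept states.
23 - 13 = 10

10


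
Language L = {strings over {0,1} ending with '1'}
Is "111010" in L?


last symbol = '0'

No, "111010" is not in L


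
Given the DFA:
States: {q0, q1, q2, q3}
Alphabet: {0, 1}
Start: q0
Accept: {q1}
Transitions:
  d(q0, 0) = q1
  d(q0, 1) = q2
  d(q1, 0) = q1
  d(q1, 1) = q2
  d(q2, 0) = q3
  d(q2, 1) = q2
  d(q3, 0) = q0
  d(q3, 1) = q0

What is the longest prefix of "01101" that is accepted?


Run the DFA, marking each prefix where the state is accepting:
  "" -> q0 [reject]
  "0" -> q1 [accept]
  "01" -> q2 [reject]
  "011" -> q2 [reject]
  "0110" -> q3 [reject]
  "01101" -> q0 [reject]

"0"


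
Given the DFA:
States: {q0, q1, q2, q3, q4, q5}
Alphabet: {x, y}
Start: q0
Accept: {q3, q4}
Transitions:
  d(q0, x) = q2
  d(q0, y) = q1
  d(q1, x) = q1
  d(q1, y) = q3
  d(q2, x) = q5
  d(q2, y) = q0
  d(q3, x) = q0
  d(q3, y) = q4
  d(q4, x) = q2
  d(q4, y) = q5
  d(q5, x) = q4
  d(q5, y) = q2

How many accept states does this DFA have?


Accept states listed: {q3, q4}
Counting: q3(1) q4(2)

2


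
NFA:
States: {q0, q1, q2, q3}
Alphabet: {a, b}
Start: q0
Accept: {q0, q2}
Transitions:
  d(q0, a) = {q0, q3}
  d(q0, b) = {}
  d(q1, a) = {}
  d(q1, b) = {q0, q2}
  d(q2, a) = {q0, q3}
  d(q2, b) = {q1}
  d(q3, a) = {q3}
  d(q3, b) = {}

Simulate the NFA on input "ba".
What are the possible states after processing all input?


Start: {q0}
  --b--> {}
  --a--> {}

{} (empty set, no valid transitions)


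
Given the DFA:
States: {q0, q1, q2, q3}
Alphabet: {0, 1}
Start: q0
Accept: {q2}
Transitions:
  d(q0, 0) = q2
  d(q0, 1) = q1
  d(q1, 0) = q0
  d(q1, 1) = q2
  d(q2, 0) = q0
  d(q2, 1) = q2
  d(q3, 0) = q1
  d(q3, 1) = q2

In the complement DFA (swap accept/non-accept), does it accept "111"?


Trace: q0 -> q1 -> q2 -> q2
Final: q2
Original accept: {q2}
Complement: q2 is in original accept

No, complement rejects (original accepts)


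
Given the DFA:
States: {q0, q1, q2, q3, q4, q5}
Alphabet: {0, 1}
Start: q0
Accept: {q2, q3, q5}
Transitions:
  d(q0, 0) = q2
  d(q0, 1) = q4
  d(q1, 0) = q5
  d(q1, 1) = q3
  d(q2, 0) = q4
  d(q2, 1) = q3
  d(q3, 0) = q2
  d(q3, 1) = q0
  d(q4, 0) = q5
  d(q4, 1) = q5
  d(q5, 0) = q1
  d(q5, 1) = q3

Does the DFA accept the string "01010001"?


Trace: q0 -> q2 -> q3 -> q2 -> q3 -> q2 -> q4 -> q5 -> q3
Final state: q3
Accept states: {q2, q3, q5}

Yes, accepted (final state q3 is an accept state)


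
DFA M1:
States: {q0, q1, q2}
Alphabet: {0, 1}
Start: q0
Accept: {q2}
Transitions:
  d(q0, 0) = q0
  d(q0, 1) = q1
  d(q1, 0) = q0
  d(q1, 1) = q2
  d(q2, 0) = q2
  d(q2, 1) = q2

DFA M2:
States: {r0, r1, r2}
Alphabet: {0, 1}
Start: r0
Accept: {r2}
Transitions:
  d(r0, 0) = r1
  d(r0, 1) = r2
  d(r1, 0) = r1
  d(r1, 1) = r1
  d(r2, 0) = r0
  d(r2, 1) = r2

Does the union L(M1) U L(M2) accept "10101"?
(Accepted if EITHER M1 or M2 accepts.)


M1: final=q1 accepted=False
M2: final=r2 accepted=True

Yes, union accepts


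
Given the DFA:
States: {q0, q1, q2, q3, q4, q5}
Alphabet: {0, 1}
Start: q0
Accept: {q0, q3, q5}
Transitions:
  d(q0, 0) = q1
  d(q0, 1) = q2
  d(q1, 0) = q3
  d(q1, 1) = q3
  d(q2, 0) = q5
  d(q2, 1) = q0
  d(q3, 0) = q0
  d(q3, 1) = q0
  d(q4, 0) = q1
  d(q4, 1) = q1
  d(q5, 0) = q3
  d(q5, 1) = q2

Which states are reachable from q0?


BFS from q0:
  layer 0: {q0}
  layer 1: {q1, q2}
  layer 2: {q3, q5}

{q0, q1, q2, q3, q5}


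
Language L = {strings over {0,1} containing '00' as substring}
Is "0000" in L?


'00' occurs at index 0

Yes, "0000" is in L


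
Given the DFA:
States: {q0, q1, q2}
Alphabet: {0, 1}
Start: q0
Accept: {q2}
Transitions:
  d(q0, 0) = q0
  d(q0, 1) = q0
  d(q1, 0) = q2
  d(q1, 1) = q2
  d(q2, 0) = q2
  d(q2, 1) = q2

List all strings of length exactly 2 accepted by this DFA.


All strings of length 2: 4 total
Accepted: 0

None


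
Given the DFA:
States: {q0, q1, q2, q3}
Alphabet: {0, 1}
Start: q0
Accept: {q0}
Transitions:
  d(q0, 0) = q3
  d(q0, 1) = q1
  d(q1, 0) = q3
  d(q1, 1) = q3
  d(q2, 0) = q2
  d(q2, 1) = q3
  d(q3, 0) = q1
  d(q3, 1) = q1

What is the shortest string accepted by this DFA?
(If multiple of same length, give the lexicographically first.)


BFS by string length (lex-first path to each state shown):
  len 0: q0<-""
Found accept state at length 0.

"" (empty string)


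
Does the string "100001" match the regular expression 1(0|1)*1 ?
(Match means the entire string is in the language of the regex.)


|string| = 6; first = '1'; last = '1'

Yes, "100001" matches 1(0|1)*1


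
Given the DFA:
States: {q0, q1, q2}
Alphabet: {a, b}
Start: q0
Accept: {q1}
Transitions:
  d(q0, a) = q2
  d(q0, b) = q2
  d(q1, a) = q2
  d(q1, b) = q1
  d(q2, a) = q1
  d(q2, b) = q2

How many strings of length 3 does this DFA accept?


Enumerating all length-3 strings:
  "aaa" -> q2 [reject]
  "aab" -> q1 [accept]
  "aba" -> q1 [accept]
  "abb" -> q2 [reject]
  "baa" -> q2 [reject]
  "bab" -> q1 [accept]
  "bba" -> q1 [accept]
  "bbb" -> q2 [reject]

4 out of 8


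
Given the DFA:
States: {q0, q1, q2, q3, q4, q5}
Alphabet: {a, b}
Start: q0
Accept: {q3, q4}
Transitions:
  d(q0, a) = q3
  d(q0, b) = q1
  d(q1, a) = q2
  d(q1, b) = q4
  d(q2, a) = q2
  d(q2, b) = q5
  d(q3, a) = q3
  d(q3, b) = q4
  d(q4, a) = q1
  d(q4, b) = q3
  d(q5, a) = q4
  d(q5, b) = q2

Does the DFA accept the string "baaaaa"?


Trace: q0 -> q1 -> q2 -> q2 -> q2 -> q2 -> q2
Final state: q2
Accept states: {q3, q4}

No, rejected (final state q2 is not an accept state)


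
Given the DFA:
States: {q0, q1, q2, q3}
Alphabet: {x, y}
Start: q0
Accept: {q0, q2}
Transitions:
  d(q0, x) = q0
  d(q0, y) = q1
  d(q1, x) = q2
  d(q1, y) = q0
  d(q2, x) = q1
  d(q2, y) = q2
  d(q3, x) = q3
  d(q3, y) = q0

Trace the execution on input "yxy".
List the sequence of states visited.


Input: yxy
d(q0, y) = q1
d(q1, x) = q2
d(q2, y) = q2


q0 -> q1 -> q2 -> q2


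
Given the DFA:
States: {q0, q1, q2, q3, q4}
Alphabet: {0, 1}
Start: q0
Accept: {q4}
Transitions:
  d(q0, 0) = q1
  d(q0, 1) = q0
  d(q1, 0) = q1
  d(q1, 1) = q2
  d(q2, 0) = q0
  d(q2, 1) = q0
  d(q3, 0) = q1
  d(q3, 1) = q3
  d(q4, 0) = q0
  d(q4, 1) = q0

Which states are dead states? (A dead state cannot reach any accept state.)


Forward reachability from each state:
  q0 -> reaches {q0, q1, q2}, no accept state (dead)
  q1 -> reaches {q0, q1, q2}, no accept state (dead)
  q2 -> reaches {q0, q1, q2}, no accept state (dead)
  q3 -> reaches {q0, q1, q2, q3}, no accept state (dead)
  q4 -> reaches accept state q4 (live)

{q0, q1, q2, q3}


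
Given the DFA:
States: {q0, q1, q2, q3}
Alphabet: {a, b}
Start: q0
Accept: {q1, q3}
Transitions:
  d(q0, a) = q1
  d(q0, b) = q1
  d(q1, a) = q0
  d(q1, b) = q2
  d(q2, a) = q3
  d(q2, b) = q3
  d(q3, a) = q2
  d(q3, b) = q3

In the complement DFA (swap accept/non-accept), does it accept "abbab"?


Trace: q0 -> q1 -> q2 -> q3 -> q2 -> q3
Final: q3
Original accept: {q1, q3}
Complement: q3 is in original accept

No, complement rejects (original accepts)


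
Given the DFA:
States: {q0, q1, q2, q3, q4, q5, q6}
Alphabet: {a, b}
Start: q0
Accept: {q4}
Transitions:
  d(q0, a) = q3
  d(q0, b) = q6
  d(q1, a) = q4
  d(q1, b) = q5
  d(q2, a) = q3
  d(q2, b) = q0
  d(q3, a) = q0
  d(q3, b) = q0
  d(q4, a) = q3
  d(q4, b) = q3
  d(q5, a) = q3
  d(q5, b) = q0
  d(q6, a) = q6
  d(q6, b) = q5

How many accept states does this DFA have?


Accept states listed: {q4}
Counting: q4(1)

1


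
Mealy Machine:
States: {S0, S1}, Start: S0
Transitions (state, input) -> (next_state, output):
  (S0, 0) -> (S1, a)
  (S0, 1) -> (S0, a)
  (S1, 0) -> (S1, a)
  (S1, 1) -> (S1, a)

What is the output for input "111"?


Step-by-step:
  (S0, 1) -> (S0, a)
  (S0, 1) -> (S0, a)
  (S0, 1) -> (S0, a)

"aaa"


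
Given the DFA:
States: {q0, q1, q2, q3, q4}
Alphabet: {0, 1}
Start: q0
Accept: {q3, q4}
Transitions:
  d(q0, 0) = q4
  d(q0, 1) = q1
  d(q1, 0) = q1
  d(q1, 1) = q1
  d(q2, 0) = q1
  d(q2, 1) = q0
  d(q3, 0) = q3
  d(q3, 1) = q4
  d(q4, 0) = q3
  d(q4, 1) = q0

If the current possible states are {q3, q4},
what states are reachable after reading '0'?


Apply transition on '0' from each current state:
  d(q3, 0) = q3
  d(q4, 0) = q3

{q3}


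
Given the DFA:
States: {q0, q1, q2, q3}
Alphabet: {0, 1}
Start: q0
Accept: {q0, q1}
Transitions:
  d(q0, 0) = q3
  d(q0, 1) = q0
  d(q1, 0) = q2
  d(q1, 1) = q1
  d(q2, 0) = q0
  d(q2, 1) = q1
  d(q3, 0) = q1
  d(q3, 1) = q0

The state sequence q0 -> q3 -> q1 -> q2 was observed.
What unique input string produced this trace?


Trace back each transition to find the symbol:
  q0 --[0]--> q3
  q3 --[0]--> q1
  q1 --[0]--> q2

"000"


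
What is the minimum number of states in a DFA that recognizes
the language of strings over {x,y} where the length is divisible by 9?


States track (length) mod 9.
Need 9 states: one per remainder 0..8; accept = remainder 0.

9


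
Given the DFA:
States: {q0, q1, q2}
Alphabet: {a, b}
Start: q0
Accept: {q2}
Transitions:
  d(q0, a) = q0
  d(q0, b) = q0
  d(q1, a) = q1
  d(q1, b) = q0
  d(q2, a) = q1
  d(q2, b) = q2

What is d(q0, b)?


Looking up transition d(q0, b)

q0


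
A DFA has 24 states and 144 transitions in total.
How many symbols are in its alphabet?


Each state has exactly one transition per symbol.
|alphabet| = transitions / states = 144 / 24 = 6

6


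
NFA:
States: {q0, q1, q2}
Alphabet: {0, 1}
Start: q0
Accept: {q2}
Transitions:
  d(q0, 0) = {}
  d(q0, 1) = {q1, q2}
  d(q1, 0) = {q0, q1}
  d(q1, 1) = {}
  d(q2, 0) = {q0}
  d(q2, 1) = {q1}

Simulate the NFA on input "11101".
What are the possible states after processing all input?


Start: {q0}
  --1--> {q1, q2}
  --1--> {q1}
  --1--> {}
  --0--> {}
  --1--> {}

{} (empty set, no valid transitions)


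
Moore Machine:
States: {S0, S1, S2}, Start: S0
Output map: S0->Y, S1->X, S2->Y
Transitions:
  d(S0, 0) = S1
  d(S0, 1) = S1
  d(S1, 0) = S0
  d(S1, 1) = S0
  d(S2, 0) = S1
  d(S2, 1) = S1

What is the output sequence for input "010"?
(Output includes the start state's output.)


Start: S0 (output Y)
  --0--> S1 (output X)
  --1--> S0 (output Y)
  --0--> S1 (output X)

"YXYX"


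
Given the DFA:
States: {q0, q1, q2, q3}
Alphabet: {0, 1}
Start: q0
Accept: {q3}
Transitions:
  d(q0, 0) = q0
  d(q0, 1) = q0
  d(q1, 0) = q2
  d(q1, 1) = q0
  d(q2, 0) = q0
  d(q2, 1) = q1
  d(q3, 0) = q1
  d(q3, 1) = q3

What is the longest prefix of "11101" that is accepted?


Run the DFA, marking each prefix where the state is accepting:
  "" -> q0 [reject]
  "1" -> q0 [reject]
  "11" -> q0 [reject]
  "111" -> q0 [reject]
  "1110" -> q0 [reject]
  "11101" -> q0 [reject]

No prefix is accepted


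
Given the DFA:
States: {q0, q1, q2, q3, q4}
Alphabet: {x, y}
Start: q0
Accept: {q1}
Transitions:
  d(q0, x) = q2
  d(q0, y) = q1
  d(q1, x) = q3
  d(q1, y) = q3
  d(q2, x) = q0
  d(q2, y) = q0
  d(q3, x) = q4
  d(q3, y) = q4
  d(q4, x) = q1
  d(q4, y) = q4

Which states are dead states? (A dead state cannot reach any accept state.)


Forward reachability from each state:
  q0 -> reaches accept state q1 (live)
  q1 -> reaches accept state q1 (live)
  q2 -> reaches accept state q1 (live)
  q3 -> reaches accept state q1 (live)
  q4 -> reaches accept state q1 (live)

None (all states can reach an accept state)


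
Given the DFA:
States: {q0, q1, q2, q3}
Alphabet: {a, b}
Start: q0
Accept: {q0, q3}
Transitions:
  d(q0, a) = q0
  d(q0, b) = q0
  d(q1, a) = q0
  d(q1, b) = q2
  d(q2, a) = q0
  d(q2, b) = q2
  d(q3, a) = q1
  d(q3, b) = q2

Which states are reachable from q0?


BFS from q0:
  layer 0: {q0}

{q0}


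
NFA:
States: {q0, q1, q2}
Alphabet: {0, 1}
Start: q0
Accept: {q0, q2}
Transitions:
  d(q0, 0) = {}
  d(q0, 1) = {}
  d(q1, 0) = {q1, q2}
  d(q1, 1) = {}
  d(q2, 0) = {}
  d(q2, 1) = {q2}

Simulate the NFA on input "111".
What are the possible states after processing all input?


Start: {q0}
  --1--> {}
  --1--> {}
  --1--> {}

{} (empty set, no valid transitions)


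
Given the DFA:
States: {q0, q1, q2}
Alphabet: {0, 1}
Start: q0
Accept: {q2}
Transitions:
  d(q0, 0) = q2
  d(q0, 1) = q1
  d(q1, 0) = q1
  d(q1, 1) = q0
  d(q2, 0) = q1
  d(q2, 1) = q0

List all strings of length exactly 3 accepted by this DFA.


All strings of length 3: 8 total
Accepted: 2

"010", "110"


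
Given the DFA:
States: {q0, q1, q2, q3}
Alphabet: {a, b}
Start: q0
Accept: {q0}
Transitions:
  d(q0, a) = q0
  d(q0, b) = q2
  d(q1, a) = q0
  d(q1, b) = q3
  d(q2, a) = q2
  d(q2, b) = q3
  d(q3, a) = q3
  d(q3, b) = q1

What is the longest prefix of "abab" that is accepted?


Run the DFA, marking each prefix where the state is accepting:
  "" -> q0 [accept]
  "a" -> q0 [accept]
  "ab" -> q2 [reject]
  "aba" -> q2 [reject]
  "abab" -> q3 [reject]

"a"


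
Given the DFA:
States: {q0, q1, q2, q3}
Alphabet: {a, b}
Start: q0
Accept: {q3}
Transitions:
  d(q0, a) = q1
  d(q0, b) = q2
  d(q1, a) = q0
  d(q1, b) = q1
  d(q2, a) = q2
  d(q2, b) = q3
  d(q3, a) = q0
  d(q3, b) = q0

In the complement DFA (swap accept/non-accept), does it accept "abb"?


Trace: q0 -> q1 -> q1 -> q1
Final: q1
Original accept: {q3}
Complement: q1 is not in original accept

Yes, complement accepts (original rejects)


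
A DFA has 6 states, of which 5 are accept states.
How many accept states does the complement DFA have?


Complement swaps accept and non-accept states.
6 - 5 = 1

1


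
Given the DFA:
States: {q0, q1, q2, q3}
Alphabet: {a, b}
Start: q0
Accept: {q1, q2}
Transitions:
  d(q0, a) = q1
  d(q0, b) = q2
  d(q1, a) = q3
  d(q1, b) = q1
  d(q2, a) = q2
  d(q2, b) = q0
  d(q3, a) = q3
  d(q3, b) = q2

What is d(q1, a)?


Looking up transition d(q1, a)

q3


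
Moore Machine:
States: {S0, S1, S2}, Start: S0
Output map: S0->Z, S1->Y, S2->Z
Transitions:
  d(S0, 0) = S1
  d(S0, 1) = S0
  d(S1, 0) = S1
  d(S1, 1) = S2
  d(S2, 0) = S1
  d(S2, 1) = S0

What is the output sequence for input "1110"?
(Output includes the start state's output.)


Start: S0 (output Z)
  --1--> S0 (output Z)
  --1--> S0 (output Z)
  --1--> S0 (output Z)
  --0--> S1 (output Y)

"ZZZZY"
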